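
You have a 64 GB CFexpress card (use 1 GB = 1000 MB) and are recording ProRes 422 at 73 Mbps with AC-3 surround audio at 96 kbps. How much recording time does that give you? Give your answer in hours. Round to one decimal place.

Audio: 96 kbps = 0.096 Mbps.
Total bitrate: 73 + 0.096 = 73.096 Mbps.
Capacity: 64 GB = 512,000 Mb.
Recording time: 512,000 / 73.096 = 7,004 s ≈ 1.95 hours.

1.9 hours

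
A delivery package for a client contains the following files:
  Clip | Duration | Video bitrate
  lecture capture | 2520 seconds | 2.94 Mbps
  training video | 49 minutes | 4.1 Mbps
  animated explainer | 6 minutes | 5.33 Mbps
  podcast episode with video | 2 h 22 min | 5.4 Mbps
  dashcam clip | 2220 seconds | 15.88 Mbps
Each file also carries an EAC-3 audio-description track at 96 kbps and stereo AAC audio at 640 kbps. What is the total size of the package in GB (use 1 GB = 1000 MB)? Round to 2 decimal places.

Audio total: 96 + 640 = 736 kbps = 0.736 Mbps.
lecture capture: 3.676 Mbps × 2520 s = 9263.5 Mb
training video: 4.836 Mbps × 2940 s = 14217.8 Mb
animated explainer: 6.066 Mbps × 360 s = 2183.8 Mb
podcast episode with video: 6.136 Mbps × 8520 s = 52278.7 Mb
dashcam clip: 16.616 Mbps × 2220 s = 36887.5 Mb
Total: 114831.4 Mb = 14353.9 MB.
= 14.35 GB.

14.35 GB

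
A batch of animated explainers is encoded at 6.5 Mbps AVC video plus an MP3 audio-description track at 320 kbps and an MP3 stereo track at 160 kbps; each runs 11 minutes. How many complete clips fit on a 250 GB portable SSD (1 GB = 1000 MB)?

11 min = 660 s
Audio total: 320 + 160 = 480 kbps = 0.480 Mbps.
Total bitrate: 6.980 Mbps.
Per item: 6.980 Mbps × 660 s = 4,607 Mb = 575.9 MB.
Capacity: 250 GB = 2,000,000 Mb; 434.14 items → 434 complete.

434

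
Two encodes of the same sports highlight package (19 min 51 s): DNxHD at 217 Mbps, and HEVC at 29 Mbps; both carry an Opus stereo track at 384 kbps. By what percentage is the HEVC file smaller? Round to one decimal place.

19 min 51 s = 1191 s
Audio: 384 kbps = 0.384 Mbps.
DNxHD: 217.384 Mbps × 1191 s = 258904.3 Mb = 30.140 GiB.
HEVC: 29.384 Mbps × 1191 s = 34996.3 Mb = 4.074 GiB.
Reduction: (1 − 4.074/30.140) × 100 = 86.48%.

86.5%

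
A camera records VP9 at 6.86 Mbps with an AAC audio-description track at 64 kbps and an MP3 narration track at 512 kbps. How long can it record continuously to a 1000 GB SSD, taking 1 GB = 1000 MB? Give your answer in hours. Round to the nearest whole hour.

Audio total: 64 + 512 = 576 kbps = 0.576 Mbps.
Total bitrate: 6.86 + 0.576 = 7.436 Mbps.
Capacity: 1000 GB = 8,000,000 Mb.
Recording time: 8,000,000 / 7.436 = 1,075,847 s ≈ 299 hours.

299 hours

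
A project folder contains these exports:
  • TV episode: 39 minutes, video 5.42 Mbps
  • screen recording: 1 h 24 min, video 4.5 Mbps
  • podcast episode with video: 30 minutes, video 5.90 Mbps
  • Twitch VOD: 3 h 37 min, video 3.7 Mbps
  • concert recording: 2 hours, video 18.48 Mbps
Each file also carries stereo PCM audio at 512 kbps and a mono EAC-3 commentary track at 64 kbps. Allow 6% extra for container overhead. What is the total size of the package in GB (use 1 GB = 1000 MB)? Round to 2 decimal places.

Audio total: 512 + 64 = 576 kbps = 0.576 Mbps.
TV episode: 5.996 Mbps × 2340 s × 1.06 = 14872.5 Mb
screen recording: 5.076 Mbps × 5040 s × 1.06 = 27118.0 Mb
podcast episode with video: 6.476 Mbps × 1800 s × 1.06 = 12356.2 Mb
Twitch VOD: 4.276 Mbps × 13020 s × 1.06 = 59013.9 Mb
concert recording: 19.056 Mbps × 7200 s × 1.06 = 145435.4 Mb
Total: 258796.0 Mb = 32349.5 MB.
= 32.35 GB.

32.35 GB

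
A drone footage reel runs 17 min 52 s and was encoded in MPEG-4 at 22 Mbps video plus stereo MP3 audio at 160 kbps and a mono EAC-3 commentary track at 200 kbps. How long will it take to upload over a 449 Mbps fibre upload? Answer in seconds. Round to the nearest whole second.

17 min 52 s = 1072 s
Audio total: 160 + 200 = 360 kbps = 0.360 Mbps.
Total bitrate: 22.360 Mbps.
File: 22.360 Mbps × 1072 s = 23969.9 Mb.
At 449 Mbps: 23969.9 / 449 = 53.4 s ≈ 53.4 seconds.

53 seconds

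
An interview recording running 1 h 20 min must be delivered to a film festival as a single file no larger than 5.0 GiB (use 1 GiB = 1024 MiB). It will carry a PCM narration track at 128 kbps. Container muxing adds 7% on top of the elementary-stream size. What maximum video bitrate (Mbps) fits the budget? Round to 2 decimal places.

Budget: 5.0 GiB = 42949.7 Mb.
Stream payload after overhead: 42949.7 / 1.07 = 40139.9 Mb.
1 h 20 min = 80 min = 4800 s
Total bitrate budget: 40139.9 Mb / 4800 s = 8.362 Mbps.
Audio: 128 kbps = 0.128 Mbps.
Video: 8.362 − 0.128 = 8.234 Mbps.

8.23 Mbps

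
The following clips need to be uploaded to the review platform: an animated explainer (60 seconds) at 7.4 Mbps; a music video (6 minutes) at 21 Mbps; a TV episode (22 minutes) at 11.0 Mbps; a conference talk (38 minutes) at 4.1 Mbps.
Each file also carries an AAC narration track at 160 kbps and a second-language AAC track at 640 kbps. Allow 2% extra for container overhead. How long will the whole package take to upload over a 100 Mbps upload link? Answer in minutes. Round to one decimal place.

Audio total: 160 + 640 = 800 kbps = 0.800 Mbps.
animated explainer: 8.200 Mbps × 60 s × 1.02 = 501.8 Mb
music video: 21.800 Mbps × 360 s × 1.02 = 8005.0 Mb
TV episode: 11.800 Mbps × 1320 s × 1.02 = 15887.5 Mb
conference talk: 4.900 Mbps × 2280 s × 1.02 = 11395.4 Mb
Total: 35789.8 Mb = 4473.7 MB.
At 100 Mbps: 35789.8 / 100 = 358 s ≈ 5.96 minutes.

6.0 minutes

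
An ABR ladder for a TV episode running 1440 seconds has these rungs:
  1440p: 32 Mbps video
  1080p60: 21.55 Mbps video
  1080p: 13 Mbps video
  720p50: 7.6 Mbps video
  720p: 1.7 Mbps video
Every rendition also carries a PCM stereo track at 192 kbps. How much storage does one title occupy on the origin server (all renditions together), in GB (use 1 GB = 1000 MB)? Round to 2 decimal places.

13.83 GB

Audio: 192 kbps = 0.192 Mbps.
Sum of rendition bitrates: (32+0.192) + (21.55+0.192) + (13+0.192) + (7.6+0.192) + (1.7+0.192) = 76.810 Mbps.
× 1440 s = 110,606 Mb = 13,826 MB = 13.83 GB.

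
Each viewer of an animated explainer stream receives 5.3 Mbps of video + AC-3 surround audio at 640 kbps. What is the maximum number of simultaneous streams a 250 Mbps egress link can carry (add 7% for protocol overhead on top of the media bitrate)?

Audio: 640 kbps = 0.640 Mbps.
Per-viewer media rate: 5.940 Mbps.
On the wire with 7% overhead: 6.356 Mbps.
250 Mbps = 250.0 Mbps; 250.0 / 6.356 = 39.33 → 39 viewers.

39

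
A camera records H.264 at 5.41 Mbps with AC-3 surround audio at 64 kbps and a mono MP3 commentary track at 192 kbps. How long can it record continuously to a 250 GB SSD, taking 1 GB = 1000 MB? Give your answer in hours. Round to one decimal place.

98.1 hours

Audio total: 64 + 192 = 256 kbps = 0.256 Mbps.
Total bitrate: 5.41 + 0.256 = 5.666 Mbps.
Capacity: 250 GB = 2,000,000 Mb.
Recording time: 2,000,000 / 5.666 = 352,983 s ≈ 98.1 hours.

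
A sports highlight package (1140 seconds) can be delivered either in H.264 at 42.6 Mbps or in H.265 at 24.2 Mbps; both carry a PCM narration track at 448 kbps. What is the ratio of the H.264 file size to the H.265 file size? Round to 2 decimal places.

1.75

Audio: 448 kbps = 0.448 Mbps.
H.264: 43.048 Mbps × 1140 s = 49074.7 Mb = 6.134 GB.
H.265: 24.648 Mbps × 1140 s = 28098.7 Mb = 3.512 GB.
Ratio: 6.134 / 3.512 = 1.747.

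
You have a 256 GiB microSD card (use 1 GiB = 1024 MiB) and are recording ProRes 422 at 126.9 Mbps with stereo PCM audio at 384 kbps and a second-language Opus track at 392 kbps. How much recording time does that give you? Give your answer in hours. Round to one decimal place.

4.8 hours

Audio total: 384 + 392 = 776 kbps = 0.776 Mbps.
Total bitrate: 126.9 + 0.776 = 127.676 Mbps.
Capacity: 256 GiB = 2,199,023 Mb.
Recording time: 2,199,023 / 127.676 = 17,223 s ≈ 4.78 hours.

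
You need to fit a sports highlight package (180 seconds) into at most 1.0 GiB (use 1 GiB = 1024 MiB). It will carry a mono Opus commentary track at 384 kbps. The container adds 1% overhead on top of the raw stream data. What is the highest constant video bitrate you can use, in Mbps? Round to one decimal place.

46.9 Mbps

Budget: 1.0 GiB = 8589.9 Mb.
Stream payload after overhead: 8589.9 / 1.01 = 8504.9 Mb.
Total bitrate budget: 8504.9 Mb / 180 s = 47.249 Mbps.
Audio: 384 kbps = 0.384 Mbps.
Video: 47.249 − 0.384 = 46.865 Mbps.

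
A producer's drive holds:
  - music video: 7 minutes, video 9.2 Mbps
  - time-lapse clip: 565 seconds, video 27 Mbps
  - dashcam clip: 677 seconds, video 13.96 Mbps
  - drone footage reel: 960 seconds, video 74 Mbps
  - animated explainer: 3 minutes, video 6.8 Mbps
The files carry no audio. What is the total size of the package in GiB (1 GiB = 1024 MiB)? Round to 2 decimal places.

11.74 GiB

music video: 9.200 Mbps × 420 s = 3864.0 Mb
time-lapse clip: 27.000 Mbps × 565 s = 15255.0 Mb
dashcam clip: 13.960 Mbps × 677 s = 9450.9 Mb
drone footage reel: 74.000 Mbps × 960 s = 71040.0 Mb
animated explainer: 6.800 Mbps × 180 s = 1224.0 Mb
Total: 100833.9 Mb = 12604.2 MB.
= 11.74 GiB.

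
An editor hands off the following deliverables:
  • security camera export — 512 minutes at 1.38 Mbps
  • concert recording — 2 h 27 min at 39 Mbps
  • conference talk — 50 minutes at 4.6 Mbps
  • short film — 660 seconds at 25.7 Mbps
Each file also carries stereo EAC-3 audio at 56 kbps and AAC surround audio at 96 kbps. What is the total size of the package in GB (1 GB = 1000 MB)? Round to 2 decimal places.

52.96 GB

Audio total: 56 + 96 = 152 kbps = 0.152 Mbps.
security camera export: 1.532 Mbps × 30720 s = 47063.0 Mb
concert recording: 39.152 Mbps × 8820 s = 345320.6 Mb
conference talk: 4.752 Mbps × 3000 s = 14256.0 Mb
short film: 25.852 Mbps × 660 s = 17062.3 Mb
Total: 423702.0 Mb = 52962.8 MB.
= 52.96 GB.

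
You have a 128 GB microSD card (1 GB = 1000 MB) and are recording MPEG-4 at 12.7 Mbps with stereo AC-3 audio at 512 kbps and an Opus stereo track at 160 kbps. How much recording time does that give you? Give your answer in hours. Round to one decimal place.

21.3 hours

Audio total: 512 + 160 = 672 kbps = 0.672 Mbps.
Total bitrate: 12.7 + 0.672 = 13.372 Mbps.
Capacity: 128 GB = 1,024,000 Mb.
Recording time: 1,024,000 / 13.372 = 76,578 s ≈ 21.3 hours.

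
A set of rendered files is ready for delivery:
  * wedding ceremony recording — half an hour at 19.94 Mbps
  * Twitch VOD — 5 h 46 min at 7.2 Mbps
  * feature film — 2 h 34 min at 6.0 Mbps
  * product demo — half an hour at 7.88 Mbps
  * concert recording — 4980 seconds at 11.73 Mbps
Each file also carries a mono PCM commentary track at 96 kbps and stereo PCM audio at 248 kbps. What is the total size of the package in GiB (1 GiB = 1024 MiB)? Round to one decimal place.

Audio total: 96 + 248 = 344 kbps = 0.344 Mbps.
wedding ceremony recording: 20.284 Mbps × 1800 s = 36511.2 Mb
Twitch VOD: 7.544 Mbps × 20760 s = 156613.4 Mb
feature film: 6.344 Mbps × 9240 s = 58618.6 Mb
product demo: 8.224 Mbps × 1800 s = 14803.2 Mb
concert recording: 12.074 Mbps × 4980 s = 60128.5 Mb
Total: 326674.9 Mb = 40834.4 MB.
= 38.03 GiB.

38.0 GiB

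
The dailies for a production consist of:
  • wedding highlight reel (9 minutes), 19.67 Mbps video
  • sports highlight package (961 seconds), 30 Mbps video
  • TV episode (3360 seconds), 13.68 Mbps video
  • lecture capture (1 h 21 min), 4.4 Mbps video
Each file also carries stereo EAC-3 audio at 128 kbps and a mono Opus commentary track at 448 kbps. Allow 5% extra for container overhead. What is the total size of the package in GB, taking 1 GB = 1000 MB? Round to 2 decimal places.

Audio total: 128 + 448 = 576 kbps = 0.576 Mbps.
wedding highlight reel: 20.246 Mbps × 540 s × 1.05 = 11479.5 Mb
sports highlight package: 30.576 Mbps × 961 s × 1.05 = 30852.7 Mb
TV episode: 14.256 Mbps × 3360 s × 1.05 = 50295.2 Mb
lecture capture: 4.976 Mbps × 4860 s × 1.05 = 25392.5 Mb
Total: 118019.9 Mb = 14752.5 MB.
= 14.75 GB.

14.75 GB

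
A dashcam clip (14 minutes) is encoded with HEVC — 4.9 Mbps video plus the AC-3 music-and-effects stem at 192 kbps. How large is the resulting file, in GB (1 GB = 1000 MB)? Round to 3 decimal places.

14 min = 840 s
Audio: 192 kbps = 0.192 Mbps.
Total bitrate: 4.9 + 0.192 = 5.092 Mbps.
Stream data: 5.092 Mbps × 840 s = 4277.3 Mb.
4,277 Mb ÷ 8 = 534.7 MB → 0.5347 GB.

0.535 GB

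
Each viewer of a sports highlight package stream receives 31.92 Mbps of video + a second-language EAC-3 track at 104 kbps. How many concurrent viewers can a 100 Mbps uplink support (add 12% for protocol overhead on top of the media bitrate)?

Audio: 104 kbps = 0.104 Mbps.
Per-viewer media rate: 32.024 Mbps.
On the wire with 12% overhead: 35.867 Mbps.
100 Mbps = 100.0 Mbps; 100.0 / 35.867 = 2.79 → 2 viewers.

2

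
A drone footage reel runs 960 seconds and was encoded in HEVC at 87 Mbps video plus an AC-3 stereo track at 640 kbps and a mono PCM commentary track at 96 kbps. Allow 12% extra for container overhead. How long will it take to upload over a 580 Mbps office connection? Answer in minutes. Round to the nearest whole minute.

3 minutes

Audio total: 640 + 96 = 736 kbps = 0.736 Mbps.
Total bitrate: 87.736 Mbps.
File: 87.736 Mbps × 960 s = 84226.6 Mb.
With 12% container overhead: ×1.12. → 94333.7 Mb.
At 580 Mbps: 94333.7 / 580 = 162.6 s ≈ 2.71 minutes.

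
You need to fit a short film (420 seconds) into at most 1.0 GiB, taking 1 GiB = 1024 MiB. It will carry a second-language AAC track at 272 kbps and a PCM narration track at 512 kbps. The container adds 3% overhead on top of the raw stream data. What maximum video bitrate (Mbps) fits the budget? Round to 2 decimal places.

19.07 Mbps

Budget: 1.0 GiB = 8589.9 Mb.
Stream payload after overhead: 8589.9 / 1.03 = 8339.7 Mb.
Total bitrate budget: 8339.7 Mb / 420 s = 19.857 Mbps.
Audio total: 272 + 512 = 784 kbps = 0.784 Mbps.
Video: 19.857 − 0.784 = 19.073 Mbps.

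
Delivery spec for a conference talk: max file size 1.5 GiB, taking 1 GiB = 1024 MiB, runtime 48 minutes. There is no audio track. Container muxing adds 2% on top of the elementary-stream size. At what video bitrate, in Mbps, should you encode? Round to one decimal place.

Budget: 1.5 GiB = 12884.9 Mb.
Stream payload after overhead: 12884.9 / 1.02 = 12632.3 Mb.
48 min = 2880 s
Total bitrate budget: 12632.3 Mb / 2880 s = 4.386 Mbps.

4.4 Mbps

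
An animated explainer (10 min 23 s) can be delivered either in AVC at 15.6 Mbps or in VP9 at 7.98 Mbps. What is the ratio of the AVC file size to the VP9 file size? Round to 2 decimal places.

1.95

10 min 23 s = 623 s
AVC: 15.600 Mbps × 623 s = 9718.8 Mb = 1.215 GB.
VP9: 7.980 Mbps × 623 s = 4971.5 Mb = 0.621 GB.
Ratio: 1.215 / 0.621 = 1.955.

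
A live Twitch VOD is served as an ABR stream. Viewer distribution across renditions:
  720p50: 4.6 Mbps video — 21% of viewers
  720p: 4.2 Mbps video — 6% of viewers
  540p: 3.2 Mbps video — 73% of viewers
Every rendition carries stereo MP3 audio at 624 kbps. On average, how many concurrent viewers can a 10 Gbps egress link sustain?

Audio: 624 kbps = 0.624 Mbps.
Average per-viewer bitrate: 0.21×5.224 + 0.06×4.824 + 0.73×3.824 = 4.178 Mbps.
10 Gbps = 10,000 Mbps; 10,000 / 4.178 = 2393.49 → 2393.

2393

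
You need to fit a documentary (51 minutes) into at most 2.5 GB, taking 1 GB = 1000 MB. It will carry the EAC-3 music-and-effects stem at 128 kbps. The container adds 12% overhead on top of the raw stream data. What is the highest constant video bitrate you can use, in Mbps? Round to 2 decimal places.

5.71 Mbps

Budget: 2.5 GB = 20000.0 Mb.
Stream payload after overhead: 20000.0 / 1.12 = 17857.1 Mb.
51 min = 3060 s
Total bitrate budget: 17857.1 Mb / 3060 s = 5.836 Mbps.
Audio: 128 kbps = 0.128 Mbps.
Video: 5.836 − 0.128 = 5.708 Mbps.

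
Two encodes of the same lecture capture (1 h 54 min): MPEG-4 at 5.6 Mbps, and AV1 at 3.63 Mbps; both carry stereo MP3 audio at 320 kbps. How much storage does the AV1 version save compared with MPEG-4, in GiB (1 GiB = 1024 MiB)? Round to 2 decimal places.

1 h 54 min = 114 min = 6840 s
Audio: 320 kbps = 0.320 Mbps.
MPEG-4: 5.920 Mbps × 6840 s = 40492.8 Mb = 4.714 GiB.
AV1: 3.950 Mbps × 6840 s = 27018.0 Mb = 3.145 GiB.
Saving: 4.714 − 3.145 = 1.569 GiB.

1.57 GiB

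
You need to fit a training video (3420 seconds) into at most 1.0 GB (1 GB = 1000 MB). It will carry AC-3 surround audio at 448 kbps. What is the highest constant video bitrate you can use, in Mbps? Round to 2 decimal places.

1.89 Mbps

Budget: 1.0 GB = 8000.0 Mb.
Total bitrate budget: 8000.0 Mb / 3420 s = 2.339 Mbps.
Audio: 448 kbps = 0.448 Mbps.
Video: 2.339 − 0.448 = 1.891 Mbps.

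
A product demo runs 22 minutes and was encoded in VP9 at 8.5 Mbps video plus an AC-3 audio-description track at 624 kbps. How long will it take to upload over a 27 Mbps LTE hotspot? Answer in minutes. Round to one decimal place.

7.4 minutes

22 min = 1320 s
Audio: 624 kbps = 0.624 Mbps.
Total bitrate: 9.124 Mbps.
File: 9.124 Mbps × 1320 s = 12043.7 Mb.
At 27 Mbps: 12043.7 / 27 = 446.1 s ≈ 7.43 minutes.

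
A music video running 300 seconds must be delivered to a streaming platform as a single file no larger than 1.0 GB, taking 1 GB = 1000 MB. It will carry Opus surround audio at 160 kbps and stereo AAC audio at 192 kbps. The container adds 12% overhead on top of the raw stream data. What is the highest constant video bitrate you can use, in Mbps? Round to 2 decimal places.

23.46 Mbps

Budget: 1.0 GB = 8000.0 Mb.
Stream payload after overhead: 8000.0 / 1.12 = 7142.9 Mb.
Total bitrate budget: 7142.9 Mb / 300 s = 23.810 Mbps.
Audio total: 160 + 192 = 352 kbps = 0.352 Mbps.
Video: 23.810 − 0.352 = 23.458 Mbps.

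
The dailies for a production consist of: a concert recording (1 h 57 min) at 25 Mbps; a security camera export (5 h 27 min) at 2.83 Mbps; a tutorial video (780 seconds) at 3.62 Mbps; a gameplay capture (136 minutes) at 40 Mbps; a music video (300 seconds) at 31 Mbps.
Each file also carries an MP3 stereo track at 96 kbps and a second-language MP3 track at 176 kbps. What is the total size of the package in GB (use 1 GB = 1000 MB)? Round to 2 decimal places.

72.41 GB

Audio total: 96 + 176 = 272 kbps = 0.272 Mbps.
concert recording: 25.272 Mbps × 7020 s = 177409.4 Mb
security camera export: 3.102 Mbps × 19620 s = 60861.2 Mb
tutorial video: 3.892 Mbps × 780 s = 3035.8 Mb
gameplay capture: 40.272 Mbps × 8160 s = 328619.5 Mb
music video: 31.272 Mbps × 300 s = 9381.6 Mb
Total: 579307.6 Mb = 72413.4 MB.
= 72.41 GB.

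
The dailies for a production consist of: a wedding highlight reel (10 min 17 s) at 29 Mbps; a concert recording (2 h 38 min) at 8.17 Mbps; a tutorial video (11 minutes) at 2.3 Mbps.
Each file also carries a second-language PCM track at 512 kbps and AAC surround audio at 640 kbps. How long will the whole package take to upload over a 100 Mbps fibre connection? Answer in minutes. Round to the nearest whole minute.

Audio total: 512 + 640 = 1152 kbps = 1.152 Mbps.
wedding highlight reel: 30.152 Mbps × 617 s = 18603.8 Mb
concert recording: 9.322 Mbps × 9480 s = 88372.6 Mb
tutorial video: 3.452 Mbps × 660 s = 2278.3 Mb
Total: 109254.7 Mb = 13656.8 MB.
At 100 Mbps: 109254.7 / 100 = 1093 s ≈ 18.2 minutes.

18 minutes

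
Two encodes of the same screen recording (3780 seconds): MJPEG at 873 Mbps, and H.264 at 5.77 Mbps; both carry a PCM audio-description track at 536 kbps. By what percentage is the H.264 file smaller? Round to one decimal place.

99.3%

Audio: 536 kbps = 0.536 Mbps.
MJPEG: 873.536 Mbps × 3780 s = 3301966.1 Mb = 384.399 GiB.
H.264: 6.306 Mbps × 3780 s = 23836.7 Mb = 2.775 GiB.
Reduction: (1 − 2.775/384.399) × 100 = 99.28%.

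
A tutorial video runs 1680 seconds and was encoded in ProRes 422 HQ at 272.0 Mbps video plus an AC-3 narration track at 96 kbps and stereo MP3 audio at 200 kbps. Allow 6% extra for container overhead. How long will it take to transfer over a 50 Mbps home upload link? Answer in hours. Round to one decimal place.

Audio total: 96 + 200 = 296 kbps = 0.296 Mbps.
Total bitrate: 272.296 Mbps.
File: 272.296 Mbps × 1680 s = 457457.3 Mb.
With 6% container overhead: ×1.06. → 484904.7 Mb.
At 50 Mbps: 484904.7 / 50 = 9698.1 s ≈ 2.69 hours.

2.7 hours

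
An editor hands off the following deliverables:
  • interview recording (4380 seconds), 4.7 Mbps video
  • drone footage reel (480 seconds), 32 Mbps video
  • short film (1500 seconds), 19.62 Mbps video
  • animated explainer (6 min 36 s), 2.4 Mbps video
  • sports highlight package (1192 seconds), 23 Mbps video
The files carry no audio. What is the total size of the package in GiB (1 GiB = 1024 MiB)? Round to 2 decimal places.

interview recording: 4.700 Mbps × 4380 s = 20586.0 Mb
drone footage reel: 32.000 Mbps × 480 s = 15360.0 Mb
short film: 19.620 Mbps × 1500 s = 29430.0 Mb
animated explainer: 2.400 Mbps × 396 s = 950.4 Mb
sports highlight package: 23.000 Mbps × 1192 s = 27416.0 Mb
Total: 93742.4 Mb = 11717.8 MB.
= 10.91 GiB.

10.91 GiB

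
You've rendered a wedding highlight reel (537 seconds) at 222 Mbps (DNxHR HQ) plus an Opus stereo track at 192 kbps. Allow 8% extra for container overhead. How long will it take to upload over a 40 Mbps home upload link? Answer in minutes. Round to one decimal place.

Audio: 192 kbps = 0.192 Mbps.
Total bitrate: 222.192 Mbps.
File: 222.192 Mbps × 537 s = 119317.1 Mb.
With 8% container overhead: ×1.08. → 128862.5 Mb.
At 40 Mbps: 128862.5 / 40 = 3221.6 s ≈ 53.7 minutes.

53.7 minutes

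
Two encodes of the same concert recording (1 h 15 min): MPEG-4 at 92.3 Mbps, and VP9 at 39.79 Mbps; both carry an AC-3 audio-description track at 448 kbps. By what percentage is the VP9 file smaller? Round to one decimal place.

1 h 15 min = 75 min = 4500 s
Audio: 448 kbps = 0.448 Mbps.
MPEG-4: 92.748 Mbps × 4500 s = 417366.0 Mb = 52.171 GB.
VP9: 40.238 Mbps × 4500 s = 181071.0 Mb = 22.634 GB.
Reduction: (1 − 22.634/52.171) × 100 = 56.62%.

56.6%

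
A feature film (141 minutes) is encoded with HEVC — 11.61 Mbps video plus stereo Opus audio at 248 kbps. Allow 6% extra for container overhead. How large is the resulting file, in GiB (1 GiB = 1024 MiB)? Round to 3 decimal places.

12.379 GiB

141 min = 8460 s
Audio: 248 kbps = 0.248 Mbps.
Total bitrate: 11.61 + 0.248 = 11.858 Mbps.
Stream data: 11.858 Mbps × 8460 s = 100318.7 Mb.
With 6% container overhead: ×1.06.
106,338 Mb = 13,292,225,100 bytes ÷ 1,073,741,824 = 12.38 GiB.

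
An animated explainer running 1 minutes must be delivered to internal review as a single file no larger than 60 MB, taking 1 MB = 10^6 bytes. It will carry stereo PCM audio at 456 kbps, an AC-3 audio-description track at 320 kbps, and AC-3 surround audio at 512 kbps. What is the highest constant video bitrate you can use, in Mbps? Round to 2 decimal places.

Budget: 60 MB = 480.0 Mb.
Total bitrate budget: 480.0 Mb / 60 s = 8.000 Mbps.
Audio total: 456 + 320 + 512 = 1288 kbps = 1.288 Mbps.
Video: 8.000 − 1.288 = 6.712 Mbps.

6.71 Mbps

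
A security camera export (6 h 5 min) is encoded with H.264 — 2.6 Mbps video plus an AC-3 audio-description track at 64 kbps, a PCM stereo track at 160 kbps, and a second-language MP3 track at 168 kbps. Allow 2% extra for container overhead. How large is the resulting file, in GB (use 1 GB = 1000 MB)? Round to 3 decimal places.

6 h 5 min = 365 min = 21900 s
Audio total: 64 + 160 + 168 = 392 kbps = 0.392 Mbps.
Total bitrate: 2.6 + 0.392 = 2.992 Mbps.
Stream data: 2.992 Mbps × 21900 s = 65524.8 Mb.
With 2% container overhead: ×1.02.
66,835 Mb ÷ 8 = 8,354 MB → 8.354 GB.

8.354 GB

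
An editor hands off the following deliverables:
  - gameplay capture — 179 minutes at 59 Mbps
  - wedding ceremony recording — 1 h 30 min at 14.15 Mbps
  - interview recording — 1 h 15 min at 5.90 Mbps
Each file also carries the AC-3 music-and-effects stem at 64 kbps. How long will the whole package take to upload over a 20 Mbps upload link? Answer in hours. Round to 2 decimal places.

Audio: 64 kbps = 0.064 Mbps.
gameplay capture: 59.064 Mbps × 10740 s = 634347.4 Mb
wedding ceremony recording: 14.214 Mbps × 5400 s = 76755.6 Mb
interview recording: 5.964 Mbps × 4500 s = 26838.0 Mb
Total: 737941.0 Mb = 92242.6 MB.
At 20 Mbps: 737941.0 / 20 = 36897 s ≈ 10.2 hours.

10.25 hours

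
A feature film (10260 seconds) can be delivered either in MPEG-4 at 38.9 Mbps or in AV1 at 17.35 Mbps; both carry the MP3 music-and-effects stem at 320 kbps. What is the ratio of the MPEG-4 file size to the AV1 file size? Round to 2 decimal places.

Audio: 320 kbps = 0.320 Mbps.
MPEG-4: 39.220 Mbps × 10260 s = 402397.2 Mb = 50.300 GB.
AV1: 17.670 Mbps × 10260 s = 181294.2 Mb = 22.662 GB.
Ratio: 50.300 / 22.662 = 2.220.

2.22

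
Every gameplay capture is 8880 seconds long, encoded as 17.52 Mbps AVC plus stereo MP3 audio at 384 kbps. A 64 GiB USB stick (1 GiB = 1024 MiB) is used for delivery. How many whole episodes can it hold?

Audio: 384 kbps = 0.384 Mbps.
Total bitrate: 17.904 Mbps.
Per item: 17.904 Mbps × 8880 s = 158,988 Mb = 19,873 MB.
Capacity: 64 GiB = 549,756 Mb; 3.46 items → 3 complete.

3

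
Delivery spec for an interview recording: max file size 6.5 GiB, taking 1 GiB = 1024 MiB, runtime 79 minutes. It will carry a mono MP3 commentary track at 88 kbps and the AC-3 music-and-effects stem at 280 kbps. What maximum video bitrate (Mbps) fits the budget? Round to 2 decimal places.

Budget: 6.5 GiB = 55834.6 Mb.
79 min = 4740 s
Total bitrate budget: 55834.6 Mb / 4740 s = 11.779 Mbps.
Audio total: 88 + 280 = 368 kbps = 0.368 Mbps.
Video: 11.779 − 0.368 = 11.411 Mbps.

11.41 Mbps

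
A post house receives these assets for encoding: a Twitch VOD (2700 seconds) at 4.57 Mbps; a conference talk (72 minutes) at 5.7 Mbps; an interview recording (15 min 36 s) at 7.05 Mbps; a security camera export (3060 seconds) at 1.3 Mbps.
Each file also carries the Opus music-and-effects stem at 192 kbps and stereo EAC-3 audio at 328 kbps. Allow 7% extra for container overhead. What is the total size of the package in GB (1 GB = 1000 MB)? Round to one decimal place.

Audio total: 192 + 328 = 520 kbps = 0.520 Mbps.
Twitch VOD: 5.090 Mbps × 2700 s × 1.07 = 14705.0 Mb
conference talk: 6.220 Mbps × 4320 s × 1.07 = 28751.3 Mb
interview recording: 7.570 Mbps × 936 s × 1.07 = 7581.5 Mb
security camera export: 1.820 Mbps × 3060 s × 1.07 = 5959.0 Mb
Total: 56996.9 Mb = 7124.6 MB.
= 7.125 GB.

7.1 GB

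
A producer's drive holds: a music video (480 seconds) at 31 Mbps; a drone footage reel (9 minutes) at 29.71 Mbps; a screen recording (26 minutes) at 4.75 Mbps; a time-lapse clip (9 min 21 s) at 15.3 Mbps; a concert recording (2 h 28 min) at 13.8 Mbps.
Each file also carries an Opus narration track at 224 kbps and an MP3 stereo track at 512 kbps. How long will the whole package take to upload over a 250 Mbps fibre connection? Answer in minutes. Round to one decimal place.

Audio total: 224 + 512 = 736 kbps = 0.736 Mbps.
music video: 31.736 Mbps × 480 s = 15233.3 Mb
drone footage reel: 30.446 Mbps × 540 s = 16440.8 Mb
screen recording: 5.486 Mbps × 1560 s = 8558.2 Mb
time-lapse clip: 16.036 Mbps × 561 s = 8996.2 Mb
concert recording: 14.536 Mbps × 8880 s = 129079.7 Mb
Total: 178308.2 Mb = 22288.5 MB.
At 250 Mbps: 178308.2 / 250 = 713 s ≈ 11.9 minutes.

11.9 minutes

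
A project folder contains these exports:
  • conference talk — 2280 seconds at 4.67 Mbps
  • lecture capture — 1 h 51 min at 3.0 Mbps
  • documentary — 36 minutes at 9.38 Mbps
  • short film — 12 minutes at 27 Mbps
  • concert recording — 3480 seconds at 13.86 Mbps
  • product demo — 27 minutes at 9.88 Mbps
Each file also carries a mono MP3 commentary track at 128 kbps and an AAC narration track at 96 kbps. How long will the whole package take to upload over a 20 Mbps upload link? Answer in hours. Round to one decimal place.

Audio total: 128 + 96 = 224 kbps = 0.224 Mbps.
conference talk: 4.894 Mbps × 2280 s = 11158.3 Mb
lecture capture: 3.224 Mbps × 6660 s = 21471.8 Mb
documentary: 9.604 Mbps × 2160 s = 20744.6 Mb
short film: 27.224 Mbps × 720 s = 19601.3 Mb
concert recording: 14.084 Mbps × 3480 s = 49012.3 Mb
product demo: 10.104 Mbps × 1620 s = 16368.5 Mb
Total: 138356.9 Mb = 17294.6 MB.
At 20 Mbps: 138356.9 / 20 = 6918 s ≈ 1.92 hours.

1.9 hours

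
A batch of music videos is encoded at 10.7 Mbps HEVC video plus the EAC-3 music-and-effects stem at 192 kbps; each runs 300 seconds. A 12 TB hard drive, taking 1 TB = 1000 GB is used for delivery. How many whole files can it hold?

Audio: 192 kbps = 0.192 Mbps.
Total bitrate: 10.892 Mbps.
Per item: 10.892 Mbps × 300 s = 3,268 Mb = 408.4 MB.
Capacity: 12 TB = 96,000,000 Mb; 29379.36 items → 29379 complete.

29379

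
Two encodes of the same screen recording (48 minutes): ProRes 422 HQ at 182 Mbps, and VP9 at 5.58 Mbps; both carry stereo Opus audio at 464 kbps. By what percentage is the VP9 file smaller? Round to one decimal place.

48 min = 2880 s
Audio: 464 kbps = 0.464 Mbps.
ProRes 422 HQ: 182.464 Mbps × 2880 s = 525496.3 Mb = 65.687 GB.
VP9: 6.044 Mbps × 2880 s = 17406.7 Mb = 2.176 GB.
Reduction: (1 − 2.176/65.687) × 100 = 96.69%.

96.7%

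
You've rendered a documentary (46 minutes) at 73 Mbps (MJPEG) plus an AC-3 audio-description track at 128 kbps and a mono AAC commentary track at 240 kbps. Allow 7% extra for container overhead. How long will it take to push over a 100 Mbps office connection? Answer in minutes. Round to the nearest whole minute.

36 minutes

46 min = 2760 s
Audio total: 128 + 240 = 368 kbps = 0.368 Mbps.
Total bitrate: 73.368 Mbps.
File: 73.368 Mbps × 2760 s = 202495.7 Mb.
With 7% container overhead: ×1.07. → 216670.4 Mb.
At 100 Mbps: 216670.4 / 100 = 2166.7 s ≈ 36.1 minutes.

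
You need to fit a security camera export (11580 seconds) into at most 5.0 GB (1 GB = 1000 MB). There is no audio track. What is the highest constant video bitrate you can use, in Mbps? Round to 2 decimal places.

Budget: 5.0 GB = 40000.0 Mb.
Total bitrate budget: 40000.0 Mb / 11580 s = 3.454 Mbps.

3.45 Mbps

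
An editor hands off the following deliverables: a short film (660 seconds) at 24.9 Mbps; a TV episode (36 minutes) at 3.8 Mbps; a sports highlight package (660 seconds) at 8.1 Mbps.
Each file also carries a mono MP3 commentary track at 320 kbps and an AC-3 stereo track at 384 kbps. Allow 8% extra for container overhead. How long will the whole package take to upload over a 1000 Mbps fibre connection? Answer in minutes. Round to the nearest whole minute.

1 minutes

Audio total: 320 + 384 = 704 kbps = 0.704 Mbps.
short film: 25.604 Mbps × 660 s × 1.08 = 18250.5 Mb
TV episode: 4.504 Mbps × 2160 s × 1.08 = 10506.9 Mb
sports highlight package: 8.804 Mbps × 660 s × 1.08 = 6275.5 Mb
Total: 35033.0 Mb = 4379.1 MB.
At 1000 Mbps: 35033.0 / 1000 = 35 s ≈ 0.584 minutes.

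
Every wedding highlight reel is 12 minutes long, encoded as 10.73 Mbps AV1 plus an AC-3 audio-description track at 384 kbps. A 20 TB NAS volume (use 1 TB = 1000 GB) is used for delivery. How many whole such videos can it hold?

19994

12 min = 720 s
Audio: 384 kbps = 0.384 Mbps.
Total bitrate: 11.114 Mbps.
Per item: 11.114 Mbps × 720 s = 8,002 Mb = 1,000 MB.
Capacity: 20 TB = 160,000,000 Mb; 19994.80 items → 19994 complete.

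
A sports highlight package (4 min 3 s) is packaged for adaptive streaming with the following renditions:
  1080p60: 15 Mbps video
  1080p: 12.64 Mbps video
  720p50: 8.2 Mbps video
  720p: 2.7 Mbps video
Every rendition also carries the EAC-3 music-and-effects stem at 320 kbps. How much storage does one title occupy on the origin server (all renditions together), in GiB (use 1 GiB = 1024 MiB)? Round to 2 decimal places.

4 min 3 s = 243 s
Audio: 320 kbps = 0.320 Mbps.
Sum of rendition bitrates: (15+0.320) + (12.64+0.320) + (8.2+0.320) + (2.7+0.320) = 39.820 Mbps.
× 243 s = 9,676 Mb = 1,210 MB = 1.126 GiB.

1.13 GiB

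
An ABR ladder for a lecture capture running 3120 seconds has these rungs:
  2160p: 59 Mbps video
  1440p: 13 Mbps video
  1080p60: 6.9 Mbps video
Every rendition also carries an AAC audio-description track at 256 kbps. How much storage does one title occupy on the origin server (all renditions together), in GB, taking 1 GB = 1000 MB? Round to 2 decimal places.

31.07 GB

Audio: 256 kbps = 0.256 Mbps.
Sum of rendition bitrates: (59+0.256) + (13+0.256) + (6.9+0.256) = 79.668 Mbps.
× 3120 s = 248,564 Mb = 31,071 MB = 31.07 GB.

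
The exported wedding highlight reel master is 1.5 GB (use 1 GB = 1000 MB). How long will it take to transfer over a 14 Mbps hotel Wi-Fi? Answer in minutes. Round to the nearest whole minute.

14 minutes

File: 1.5 GB = 12000.0 Mb.
At 14 Mbps: 12000.0 / 14 = 857.1 s ≈ 14.3 minutes.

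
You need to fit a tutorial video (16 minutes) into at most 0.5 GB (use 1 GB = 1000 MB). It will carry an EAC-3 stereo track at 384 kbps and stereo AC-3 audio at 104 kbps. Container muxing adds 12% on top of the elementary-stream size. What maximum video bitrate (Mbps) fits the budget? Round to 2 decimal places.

3.23 Mbps

Budget: 0.5 GB = 4000.0 Mb.
Stream payload after overhead: 4000.0 / 1.12 = 3571.4 Mb.
16 min = 960 s
Total bitrate budget: 3571.4 Mb / 960 s = 3.720 Mbps.
Audio total: 384 + 104 = 488 kbps = 0.488 Mbps.
Video: 3.720 − 0.488 = 3.232 Mbps.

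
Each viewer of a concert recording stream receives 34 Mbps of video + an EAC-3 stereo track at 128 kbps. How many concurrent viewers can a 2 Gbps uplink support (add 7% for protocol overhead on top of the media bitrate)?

54

Audio: 128 kbps = 0.128 Mbps.
Per-viewer media rate: 34.128 Mbps.
On the wire with 7% overhead: 36.517 Mbps.
2 Gbps = 2,000 Mbps; 2,000 / 36.517 = 54.77 → 54 viewers.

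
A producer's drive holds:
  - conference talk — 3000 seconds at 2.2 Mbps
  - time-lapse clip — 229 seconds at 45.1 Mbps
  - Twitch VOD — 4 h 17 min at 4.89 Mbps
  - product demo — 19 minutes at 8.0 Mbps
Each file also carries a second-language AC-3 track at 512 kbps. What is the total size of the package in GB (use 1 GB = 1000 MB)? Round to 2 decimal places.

Audio: 512 kbps = 0.512 Mbps.
conference talk: 2.712 Mbps × 3000 s = 8136.0 Mb
time-lapse clip: 45.612 Mbps × 229 s = 10445.1 Mb
Twitch VOD: 5.402 Mbps × 15420 s = 83298.8 Mb
product demo: 8.512 Mbps × 1140 s = 9703.7 Mb
Total: 111583.7 Mb = 13948.0 MB.
= 13.95 GB.

13.95 GB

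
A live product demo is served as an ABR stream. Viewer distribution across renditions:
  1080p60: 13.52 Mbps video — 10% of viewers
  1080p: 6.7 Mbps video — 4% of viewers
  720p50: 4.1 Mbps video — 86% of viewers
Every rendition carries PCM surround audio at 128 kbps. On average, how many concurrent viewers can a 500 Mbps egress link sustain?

94

Audio: 128 kbps = 0.128 Mbps.
Average per-viewer bitrate: 0.10×13.648 + 0.04×6.828 + 0.86×4.228 = 5.274 Mbps.
500 Mbps = 500.0 Mbps; 500.0 / 5.274 = 94.80 → 94.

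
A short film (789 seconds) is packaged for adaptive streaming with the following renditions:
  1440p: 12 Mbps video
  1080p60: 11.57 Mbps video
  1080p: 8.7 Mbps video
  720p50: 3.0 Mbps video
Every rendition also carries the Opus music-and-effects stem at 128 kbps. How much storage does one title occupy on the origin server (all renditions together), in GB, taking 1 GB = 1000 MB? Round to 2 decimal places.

Audio: 128 kbps = 0.128 Mbps.
Sum of rendition bitrates: (12+0.128) + (11.57+0.128) + (8.7+0.128) + (3.0+0.128) = 35.782 Mbps.
× 789 s = 28,232 Mb = 3,529 MB = 3.529 GB.

3.53 GB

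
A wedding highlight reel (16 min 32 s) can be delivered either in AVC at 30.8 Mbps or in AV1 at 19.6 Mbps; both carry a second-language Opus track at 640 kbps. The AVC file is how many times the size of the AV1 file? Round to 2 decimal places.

1.55

16 min 32 s = 992 s
Audio: 640 kbps = 0.640 Mbps.
AVC: 31.440 Mbps × 992 s = 31188.5 Mb = 3.631 GiB.
AV1: 20.240 Mbps × 992 s = 20078.1 Mb = 2.337 GiB.
Ratio: 3.631 / 2.337 = 1.553.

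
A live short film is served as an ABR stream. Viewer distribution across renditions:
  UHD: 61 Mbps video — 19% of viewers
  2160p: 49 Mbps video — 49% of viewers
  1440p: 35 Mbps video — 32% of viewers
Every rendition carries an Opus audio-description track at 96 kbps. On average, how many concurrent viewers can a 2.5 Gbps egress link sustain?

Audio: 96 kbps = 0.096 Mbps.
Average per-viewer bitrate: 0.19×61.096 + 0.49×49.096 + 0.32×35.096 = 46.896 Mbps.
2.5 Gbps = 2,500 Mbps; 2,500 / 46.896 = 53.31 → 53.

53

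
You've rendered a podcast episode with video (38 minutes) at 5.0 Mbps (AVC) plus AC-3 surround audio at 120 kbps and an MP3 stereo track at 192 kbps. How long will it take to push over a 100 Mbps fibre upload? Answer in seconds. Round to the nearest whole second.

38 min = 2280 s
Audio total: 120 + 192 = 312 kbps = 0.312 Mbps.
Total bitrate: 5.312 Mbps.
File: 5.312 Mbps × 2280 s = 12111.4 Mb.
At 100 Mbps: 12111.4 / 100 = 121.1 s ≈ 121 seconds.

121 seconds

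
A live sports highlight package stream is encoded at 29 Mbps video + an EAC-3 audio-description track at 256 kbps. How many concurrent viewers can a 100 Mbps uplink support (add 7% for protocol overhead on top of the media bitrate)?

Audio: 256 kbps = 0.256 Mbps.
Per-viewer media rate: 29.256 Mbps.
On the wire with 7% overhead: 31.304 Mbps.
100 Mbps = 100.0 Mbps; 100.0 / 31.304 = 3.19 → 3 viewers.

3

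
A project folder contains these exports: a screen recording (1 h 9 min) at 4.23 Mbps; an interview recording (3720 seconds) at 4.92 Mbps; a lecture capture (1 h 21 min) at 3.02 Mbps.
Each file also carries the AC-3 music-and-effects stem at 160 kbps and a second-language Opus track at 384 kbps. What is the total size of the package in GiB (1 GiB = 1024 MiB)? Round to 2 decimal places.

Audio total: 160 + 384 = 544 kbps = 0.544 Mbps.
screen recording: 4.774 Mbps × 4140 s = 19764.4 Mb
interview recording: 5.464 Mbps × 3720 s = 20326.1 Mb
lecture capture: 3.564 Mbps × 4860 s = 17321.0 Mb
Total: 57411.5 Mb = 7176.4 MB.
= 6.684 GiB.

6.68 GiB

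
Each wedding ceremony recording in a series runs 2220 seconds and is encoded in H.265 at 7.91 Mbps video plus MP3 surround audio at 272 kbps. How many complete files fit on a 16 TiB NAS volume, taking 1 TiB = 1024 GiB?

7748

Audio: 272 kbps = 0.272 Mbps.
Total bitrate: 8.182 Mbps.
Per item: 8.182 Mbps × 2220 s = 18,164 Mb = 2,271 MB.
Capacity: 16 TiB = 140,737,488 Mb; 7748.14 items → 7748 complete.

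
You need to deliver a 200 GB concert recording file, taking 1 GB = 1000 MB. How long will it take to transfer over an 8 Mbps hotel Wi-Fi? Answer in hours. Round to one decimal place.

File: 200 GB = 1600000.0 Mb.
At 8 Mbps: 1600000.0 / 8 = 200000.0 s ≈ 55.6 hours.

55.6 hours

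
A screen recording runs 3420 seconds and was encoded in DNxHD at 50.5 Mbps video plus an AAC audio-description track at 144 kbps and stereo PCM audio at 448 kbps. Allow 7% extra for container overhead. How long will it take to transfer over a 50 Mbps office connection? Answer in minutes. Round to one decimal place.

Audio total: 144 + 448 = 592 kbps = 0.592 Mbps.
Total bitrate: 51.092 Mbps.
File: 51.092 Mbps × 3420 s = 174734.6 Mb.
With 7% container overhead: ×1.07. → 186966.1 Mb.
At 50 Mbps: 186966.1 / 50 = 3739.3 s ≈ 62.3 minutes.

62.3 minutes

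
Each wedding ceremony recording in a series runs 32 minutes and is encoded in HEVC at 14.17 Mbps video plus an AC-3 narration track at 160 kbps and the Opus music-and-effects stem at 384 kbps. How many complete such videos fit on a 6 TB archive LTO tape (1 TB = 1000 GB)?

1699

32 min = 1920 s
Audio total: 160 + 384 = 544 kbps = 0.544 Mbps.
Total bitrate: 14.714 Mbps.
Per item: 14.714 Mbps × 1920 s = 28,251 Mb = 3,531 MB.
Capacity: 6 TB = 48,000,000 Mb; 1699.06 items → 1699 complete.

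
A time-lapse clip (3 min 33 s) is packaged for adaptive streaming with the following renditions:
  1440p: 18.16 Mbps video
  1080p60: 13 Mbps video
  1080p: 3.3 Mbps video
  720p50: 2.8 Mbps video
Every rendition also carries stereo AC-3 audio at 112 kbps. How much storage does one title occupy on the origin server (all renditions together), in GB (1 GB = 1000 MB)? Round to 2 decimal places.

1.00 GB

3 min 33 s = 213 s
Audio: 112 kbps = 0.112 Mbps.
Sum of rendition bitrates: (18.16+0.112) + (13+0.112) + (3.3+0.112) + (2.8+0.112) = 37.708 Mbps.
× 213 s = 8,032 Mb = 1,004 MB = 1.004 GB.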